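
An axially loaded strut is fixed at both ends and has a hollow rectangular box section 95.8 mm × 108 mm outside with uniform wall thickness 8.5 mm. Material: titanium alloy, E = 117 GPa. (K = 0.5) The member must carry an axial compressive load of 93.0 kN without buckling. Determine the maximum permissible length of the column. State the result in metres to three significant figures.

Inner dimensions: h_i = 108 − 2×8.5 = 91.00 mm, b_i = 95.8 − 2×8.5 = 78.80 mm
Weak-axis I_min = (h_o·b_o³ − h_i·b_i³)/12 with b_o = 95.8, b_i = 78.80 mm (shorter outer/inner sides).
I_min = (108×95.8³ − 91.00×78.80³)/12 = 4.202×10^6 mm⁴
I = 4.202×10^-6 m⁴
At the buckling limit P_cr = P = 9.300×10^4 N
From P_cr = π²EI/(K·L)²:  L = (1/K)·√(π²EI/P_cr) = (1/0.5)·√(π²×1.17×10^11×4.202×10^-6/9.300×10^4)
L = 14.4 m

L_max ≈ 14.4 m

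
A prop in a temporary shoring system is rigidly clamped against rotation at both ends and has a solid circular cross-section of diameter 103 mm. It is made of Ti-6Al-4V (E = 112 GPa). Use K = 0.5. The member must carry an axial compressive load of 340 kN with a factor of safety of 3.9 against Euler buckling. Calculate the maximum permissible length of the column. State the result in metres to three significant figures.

I = πd⁴/64 = π×103⁴/64 = 5.525×10^6 mm⁴
I = 5.525×10^-6 m⁴
Required critical load P_cr = n·P = 3.9 × 340 = 1326 kN = 1.326×10^6 N
From P_cr = π²EI/(K·L)²:  L = (1/K)·√(π²EI/P_cr) = (1/0.5)·√(π²×1.12×10^11×5.525×10^-6/1.326×10^6)
L = 4.29 m

L_max ≈ 4.29 m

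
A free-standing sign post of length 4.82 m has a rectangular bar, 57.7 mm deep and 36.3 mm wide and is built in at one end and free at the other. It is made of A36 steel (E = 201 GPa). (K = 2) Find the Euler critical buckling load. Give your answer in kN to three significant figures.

P_cr ≈ 4.91 kN

Buckling occurs about the weak axis: I_min = h·b³/12 with b = 36.3 mm (the shorter side).
I_min = 57.7×36.3³/12 = 2.300×10^5 mm⁴
I = 2.300×10^5 mm⁴ = 2.300×10^-7 m⁴
Effective length L_e = K·L = 2 × 4.82 = 9.640 m
P_cr = π²EI / L_e² = π² × 201×10⁹ × 2.300×10^-7 / 9.640² = 4.910×10^3 N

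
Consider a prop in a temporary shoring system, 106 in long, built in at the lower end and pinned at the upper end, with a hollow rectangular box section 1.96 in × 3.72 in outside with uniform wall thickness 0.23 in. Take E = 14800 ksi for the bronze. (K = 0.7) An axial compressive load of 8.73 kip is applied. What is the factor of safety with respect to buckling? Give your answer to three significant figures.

Inner dimensions: h_i = 3.72 − 2×0.23 = 3.260 in, b_i = 1.96 − 2×0.23 = 1.500 in
Weak-axis I_min = (h_o·b_o³ − h_i·b_i³)/12 with b_o = 1.96, b_i = 1.500 in (shorter outer/inner sides).
I_min = (3.72×1.96³ − 3.260×1.500³)/12 = 1.417 in⁴
Effective length L_e = K·L = 0.7 × 106 = 74.20 in
P_cr = π²EI / L_e² = π² × 14800×10³ × 1.417 / 74.20² = 3.760×10^4 lb
Factor of safety n = P_cr / P = 37.602 / 8.73 = 4.31

n ≈ 4.31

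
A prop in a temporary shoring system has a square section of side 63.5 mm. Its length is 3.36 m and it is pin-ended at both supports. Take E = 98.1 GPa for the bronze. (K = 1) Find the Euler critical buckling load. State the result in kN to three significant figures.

I = a⁴/12 = 63.5⁴/12 = 1.355×10^6 mm⁴
I = 1.355×10^6 mm⁴ = 1.355×10^-6 m⁴
Effective length L_e = K·L = 1 × 3.36 = 3.360 m
P_cr = π²EI / L_e² = π² × 98.1×10⁹ × 1.355×10^-6 / 3.360² = 1.162×10^5 N

P_cr ≈ 116 kN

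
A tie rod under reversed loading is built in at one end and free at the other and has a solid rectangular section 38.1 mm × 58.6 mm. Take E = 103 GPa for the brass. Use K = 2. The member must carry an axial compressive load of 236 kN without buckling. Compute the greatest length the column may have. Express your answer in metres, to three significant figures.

Buckling occurs about the weak axis: I_min = h·b³/12 with b = 38.1 mm (the shorter side).
I_min = 58.6×38.1³/12 = 2.701×10^5 mm⁴
I = 2.701×10^-7 m⁴
At the buckling limit P_cr = P = 2.360×10^5 N
From P_cr = π²EI/(K·L)²:  L = (1/K)·√(π²EI/P_cr) = (1/2)·√(π²×1.03×10^11×2.701×10^-7/2.360×10^5)
L = 0.539 m

L_max ≈ 0.539 m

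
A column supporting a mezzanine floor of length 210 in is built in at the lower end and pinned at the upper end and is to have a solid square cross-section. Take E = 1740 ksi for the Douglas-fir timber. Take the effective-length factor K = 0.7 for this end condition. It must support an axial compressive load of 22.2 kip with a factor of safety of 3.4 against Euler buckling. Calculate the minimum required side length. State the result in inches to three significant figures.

Required P_cr = n·P = 3.4 × 22.2 = 75.48 kip
L_e = K·L = 0.7 × 210 = 147.0 in
Required I = P_cr·L_e²/(π²E) = 7.548×10^4 × 147.0² / (π² × 1.74×10^6) = 94.98 in⁴
Solid square: I = a⁴/12  ⇒  a = (12I)^(1/4) = (12×94.98)^(1/4) = 5.81 in

a ≈ 5.81 in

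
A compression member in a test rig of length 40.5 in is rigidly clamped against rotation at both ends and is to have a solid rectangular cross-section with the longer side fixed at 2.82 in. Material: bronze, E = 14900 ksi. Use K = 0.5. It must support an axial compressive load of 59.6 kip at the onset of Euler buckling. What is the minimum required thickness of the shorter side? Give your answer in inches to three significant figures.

b ≈ 0.891 in

L_e = K·L = 0.5 × 40.5 = 20.25 in
Required I = P_cr·L_e²/(π²E) = 5.960×10^4 × 20.25² / (π² × 1.49×10^7) = 0.1662 in⁴
Rectangle, weak axis: I_min = h·b³/12 with h = 2.82 in fixed  ⇒  b = (12I/h)^(1/3) = 0.891 in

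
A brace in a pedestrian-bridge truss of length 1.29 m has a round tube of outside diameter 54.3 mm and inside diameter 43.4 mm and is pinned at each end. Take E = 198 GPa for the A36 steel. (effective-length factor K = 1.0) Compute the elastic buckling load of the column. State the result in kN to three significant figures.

P_cr ≈ 297 kN

d_o = 54.3 mm, d_i = 43.4 mm
I = π(d_o⁴ − d_i⁴)/64 = π(54.3⁴ − 43.40⁴)/64 = 2.526×10^5 mm⁴
I = 2.526×10^5 mm⁴ = 2.526×10^-7 m⁴
Effective length L_e = K·L = 1 × 1.29 = 1.290 m
P_cr = π²EI / L_e² = π² × 198×10⁹ × 2.526×10^-7 / 1.290² = 2.966×10^5 N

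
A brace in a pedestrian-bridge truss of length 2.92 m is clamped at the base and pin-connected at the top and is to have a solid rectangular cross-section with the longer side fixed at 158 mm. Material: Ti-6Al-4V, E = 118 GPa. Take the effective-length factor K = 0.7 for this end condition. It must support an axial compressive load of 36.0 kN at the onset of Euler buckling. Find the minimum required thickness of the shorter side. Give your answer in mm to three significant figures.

L_e = K·L = 0.7 × 2.92 = 2.044 m
Required I = P_cr·L_e²/(π²E) = 3.600×10^4 × 2.044² / (π² × 1.18×10^11) = 1.291×10^-7 m⁴
I_req = 1.291×10^5 mm⁴
Rectangle, weak axis: I_min = h·b³/12 with h = 158 mm fixed  ⇒  b = (12I/h)^(1/3) = 21.4 mm

b ≈ 21.4 mm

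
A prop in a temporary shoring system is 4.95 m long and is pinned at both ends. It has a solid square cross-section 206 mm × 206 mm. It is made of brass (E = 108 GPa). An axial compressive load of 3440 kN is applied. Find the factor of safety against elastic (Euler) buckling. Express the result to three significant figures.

I = a⁴/12 = 206⁴/12 = 1.501×10^8 mm⁴
I = 1.501×10^8 mm⁴ = 1.501×10^-4 m⁴
Effective length L_e = K·L = 1 × 4.95 = 4.950 m
P_cr = π²EI / L_e² = π² × 108×10⁹ × 1.501×10^-4 / 4.950² = 6.528×10^6 N
Factor of safety n = P_cr / P = 6528.3 / 3440 = 1.90

n ≈ 1.90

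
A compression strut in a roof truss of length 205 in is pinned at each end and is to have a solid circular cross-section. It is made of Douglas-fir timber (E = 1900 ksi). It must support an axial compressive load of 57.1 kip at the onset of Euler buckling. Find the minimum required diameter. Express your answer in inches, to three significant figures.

L_e = K·L = 1 × 205 = 205.0 in
Required I = P_cr·L_e²/(π²E) = 5.710×10^4 × 205.0² / (π² × 1.90×10^6) = 128.0 in⁴
Solid circle: I = πd⁴/64  ⇒  d = (64I/π)^(1/4) = (64×128.0/π)^(1/4) = 7.15 in

d ≈ 7.15 in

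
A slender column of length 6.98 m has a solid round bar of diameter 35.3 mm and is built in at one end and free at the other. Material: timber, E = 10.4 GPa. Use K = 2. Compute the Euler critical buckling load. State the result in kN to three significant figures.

P_cr ≈ 0.0401 kN

I = πd⁴/64 = π×35.3⁴/64 = 7.622×10^4 mm⁴
I = 7.622×10^4 mm⁴ = 7.622×10^-8 m⁴
Effective length L_e = K·L = 2 × 6.98 = 13.96 m
P_cr = π²EI / L_e² = π² × 10.4×10⁹ × 7.622×10^-8 / 13.96² = 40.14 N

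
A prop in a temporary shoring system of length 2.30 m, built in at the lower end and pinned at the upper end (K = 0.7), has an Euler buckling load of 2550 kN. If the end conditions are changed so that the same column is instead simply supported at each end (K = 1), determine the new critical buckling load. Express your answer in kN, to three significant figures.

P_cr ∝ 1/K², so P_cr,new = P_cr,old × (K_old/K_new)² = 2550 × (0.7/1)²
= 2550 × 0.4900 = 1250 kN

P_cr ≈ 1250 kN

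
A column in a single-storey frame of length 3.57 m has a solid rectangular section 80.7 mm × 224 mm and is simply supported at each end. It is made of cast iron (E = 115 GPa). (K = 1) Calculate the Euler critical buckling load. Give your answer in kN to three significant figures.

P_cr ≈ 874 kN

Buckling occurs about the weak axis: I_min = h·b³/12 with b = 80.7 mm (the shorter side).
I_min = 224×80.7³/12 = 9.810×10^6 mm⁴
I = 9.810×10^6 mm⁴ = 9.810×10^-6 m⁴
Effective length L_e = K·L = 1 × 3.57 = 3.570 m
P_cr = π²EI / L_e² = π² × 115×10⁹ × 9.810×10^-6 / 3.570² = 8.737×10^5 N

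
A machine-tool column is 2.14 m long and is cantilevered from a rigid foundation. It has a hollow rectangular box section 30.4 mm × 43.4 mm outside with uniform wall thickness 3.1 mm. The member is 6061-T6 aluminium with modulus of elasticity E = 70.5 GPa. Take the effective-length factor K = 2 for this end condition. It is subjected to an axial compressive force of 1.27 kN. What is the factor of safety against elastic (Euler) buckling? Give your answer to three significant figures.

Inner dimensions: h_i = 43.4 − 2×3.1 = 37.20 mm, b_i = 30.4 − 2×3.1 = 24.20 mm
Weak-axis I_min = (h_o·b_o³ − h_i·b_i³)/12 with b_o = 30.4, b_i = 24.20 mm (shorter outer/inner sides).
I_min = (43.4×30.4³ − 37.20×24.20³)/12 = 5.767×10^4 mm⁴
I = 5.767×10^4 mm⁴ = 5.767×10^-8 m⁴
Effective length L_e = K·L = 2 × 2.14 = 4.280 m
P_cr = π²EI / L_e² = π² × 70.5×10⁹ × 5.767×10^-8 / 4.280² = 2.191×10^3 N
Factor of safety n = P_cr / P = 2.1907 / 1.27 = 1.72

n ≈ 1.72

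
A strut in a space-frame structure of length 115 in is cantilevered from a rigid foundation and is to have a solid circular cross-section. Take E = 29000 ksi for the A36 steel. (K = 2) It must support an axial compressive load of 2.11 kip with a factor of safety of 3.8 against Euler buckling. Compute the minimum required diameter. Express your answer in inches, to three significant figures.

Required P_cr = n·P = 3.8 × 2.11 = 8.018 kip
L_e = K·L = 2 × 115 = 230.0 in
Required I = P_cr·L_e²/(π²E) = 8.018×10^3 × 230.0² / (π² × 2.90×10^7) = 1.482 in⁴
Solid circle: I = πd⁴/64  ⇒  d = (64I/π)^(1/4) = (64×1.482/π)^(1/4) = 2.34 in

d ≈ 2.34 in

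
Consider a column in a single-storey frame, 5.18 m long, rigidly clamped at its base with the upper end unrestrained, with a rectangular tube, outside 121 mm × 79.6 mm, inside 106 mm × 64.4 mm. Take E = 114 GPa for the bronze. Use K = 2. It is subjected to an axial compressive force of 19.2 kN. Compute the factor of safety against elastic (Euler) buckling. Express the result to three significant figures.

Weak-axis I_min = (h_o·b_o³ − h_i·b_i³)/12 with b_o = 79.6, b_i = 64.40 mm (shorter outer/inner sides).
I_min = (121×79.6³ − 106.0×64.40³)/12 = 2.726×10^6 mm⁴
I = 2.726×10^6 mm⁴ = 2.726×10^-6 m⁴
Effective length L_e = K·L = 2 × 5.18 = 10.36 m
P_cr = π²EI / L_e² = π² × 114×10⁹ × 2.726×10^-6 / 10.36² = 2.858×10^4 N
Factor of safety n = P_cr / P = 28.580 / 19.2 = 1.49

n ≈ 1.49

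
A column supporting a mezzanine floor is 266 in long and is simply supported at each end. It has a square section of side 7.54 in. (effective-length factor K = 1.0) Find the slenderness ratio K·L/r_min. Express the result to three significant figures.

λ ≈ 122

For a square r = a/√12 = 7.54/√12 = 2.177 in
L_e = K·L = 1 × 266 = 266.0 in
λ = L_e / r_min = 266.00 / 2.177 = 122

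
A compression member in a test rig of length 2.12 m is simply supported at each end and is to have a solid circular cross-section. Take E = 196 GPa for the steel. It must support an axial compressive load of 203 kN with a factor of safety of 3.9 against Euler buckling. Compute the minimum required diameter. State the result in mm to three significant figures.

Required P_cr = n·P = 3.9 × 203 = 791.7 kN
L_e = K·L = 1 × 2.12 = 2.120 m
Required I = P_cr·L_e²/(π²E) = 7.917×10^5 × 2.120² / (π² × 1.96×10^11) = 1.839×10^-6 m⁴
I_req = 1.839×10^6 mm⁴
Solid circle: I = πd⁴/64  ⇒  d = (64I/π)^(1/4) = (64×1.839×10^6/π)^(1/4) = 78.2 mm

d ≈ 78.2 mm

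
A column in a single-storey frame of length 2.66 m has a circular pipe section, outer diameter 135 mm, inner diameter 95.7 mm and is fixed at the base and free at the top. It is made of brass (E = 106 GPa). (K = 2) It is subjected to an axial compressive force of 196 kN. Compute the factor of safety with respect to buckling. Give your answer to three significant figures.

d_o = 135 mm, d_i = 95.7 mm
I = π(d_o⁴ − d_i⁴)/64 = π(135⁴ − 95.70⁴)/64 = 1.219×10^7 mm⁴
I = 1.219×10^7 mm⁴ = 1.219×10^-5 m⁴
Effective length L_e = K·L = 2 × 2.66 = 5.320 m
P_cr = π²EI / L_e² = π² × 106×10⁹ × 1.219×10^-5 / 5.320² = 4.505×10^5 N
Factor of safety n = P_cr / P = 450.49 / 196 = 2.30

n ≈ 2.30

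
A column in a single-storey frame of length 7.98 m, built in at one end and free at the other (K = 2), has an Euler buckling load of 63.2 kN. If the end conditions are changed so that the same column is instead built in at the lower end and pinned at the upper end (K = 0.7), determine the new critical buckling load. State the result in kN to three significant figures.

P_cr ≈ 516 kN

P_cr ∝ 1/K², so P_cr,new = P_cr,old × (K_old/K_new)² = 63.2 × (2/0.7)²
= 63.2 × 8.163 = 516 kN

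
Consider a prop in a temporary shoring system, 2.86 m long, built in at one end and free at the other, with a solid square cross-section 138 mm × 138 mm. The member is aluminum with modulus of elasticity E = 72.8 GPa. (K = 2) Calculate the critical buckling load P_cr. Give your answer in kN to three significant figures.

I = a⁴/12 = 138⁴/12 = 3.022×10^7 mm⁴
I = 3.022×10^7 mm⁴ = 3.022×10^-5 m⁴
Effective length L_e = K·L = 2 × 2.86 = 5.720 m
P_cr = π²EI / L_e² = π² × 72.8×10⁹ × 3.022×10^-5 / 5.720² = 6.637×10^5 N

P_cr ≈ 664 kN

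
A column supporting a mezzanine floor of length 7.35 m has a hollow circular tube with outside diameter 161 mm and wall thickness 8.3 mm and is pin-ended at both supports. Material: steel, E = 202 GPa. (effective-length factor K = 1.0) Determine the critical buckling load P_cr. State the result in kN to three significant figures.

Inner diameter d_i = 161 − 2×8.3 = 144.4 mm
I = π(d_o⁴ − d_i⁴)/64 = π(161⁴ − 144.4⁴)/64 = 1.164×10^7 mm⁴
I = 1.164×10^7 mm⁴ = 1.164×10^-5 m⁴
Effective length L_e = K·L = 1 × 7.35 = 7.350 m
P_cr = π²EI / L_e² = π² × 202×10⁹ × 1.164×10^-5 / 7.350² = 4.295×10^5 N

P_cr ≈ 430 kN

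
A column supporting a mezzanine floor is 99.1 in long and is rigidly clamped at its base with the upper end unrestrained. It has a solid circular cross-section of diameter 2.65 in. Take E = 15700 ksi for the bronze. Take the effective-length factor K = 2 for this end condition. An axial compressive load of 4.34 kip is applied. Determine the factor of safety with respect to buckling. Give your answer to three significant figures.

n ≈ 2.20

I = πd⁴/64 = π×2.65⁴/64 = 2.421 in⁴
Effective length L_e = K·L = 2 × 99.1 = 198.2 in
P_cr = π²EI / L_e² = π² × 15700×10³ × 2.421 / 198.2² = 9.549×10^3 lb
Factor of safety n = P_cr / P = 9.5487 / 4.34 = 2.20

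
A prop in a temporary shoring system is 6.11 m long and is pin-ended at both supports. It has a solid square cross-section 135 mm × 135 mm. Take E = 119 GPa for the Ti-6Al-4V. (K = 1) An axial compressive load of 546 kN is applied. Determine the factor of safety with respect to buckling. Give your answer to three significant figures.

n ≈ 1.59

I = a⁴/12 = 135⁴/12 = 2.768×10^7 mm⁴
I = 2.768×10^7 mm⁴ = 2.768×10^-5 m⁴
Effective length L_e = K·L = 1 × 6.11 = 6.110 m
P_cr = π²EI / L_e² = π² × 119×10⁹ × 2.768×10^-5 / 6.110² = 8.708×10^5 N
Factor of safety n = P_cr / P = 870.80 / 546 = 1.59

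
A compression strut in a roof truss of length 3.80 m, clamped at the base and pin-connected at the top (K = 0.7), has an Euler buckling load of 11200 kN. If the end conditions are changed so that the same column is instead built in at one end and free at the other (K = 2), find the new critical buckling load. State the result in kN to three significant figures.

P_cr ∝ 1/K², so P_cr,new = P_cr,old × (K_old/K_new)² = 11200 × (0.7/2)²
= 11200 × 0.1225 = 1370 kN

P_cr ≈ 1370 kN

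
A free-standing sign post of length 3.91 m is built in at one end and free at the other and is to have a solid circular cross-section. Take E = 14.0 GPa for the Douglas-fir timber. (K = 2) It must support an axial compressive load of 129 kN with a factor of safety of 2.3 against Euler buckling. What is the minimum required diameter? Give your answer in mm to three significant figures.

d ≈ 227 mm

Required P_cr = n·P = 2.3 × 129 = 296.7 kN
L_e = K·L = 2 × 3.91 = 7.820 m
Required I = P_cr·L_e²/(π²E) = 2.967×10^5 × 7.820² / (π² × 1.40×10^10) = 1.313×10^-4 m⁴
I_req = 1.313×10^8 mm⁴
Solid circle: I = πd⁴/64  ⇒  d = (64I/π)^(1/4) = (64×1.313×10^8/π)^(1/4) = 227 mm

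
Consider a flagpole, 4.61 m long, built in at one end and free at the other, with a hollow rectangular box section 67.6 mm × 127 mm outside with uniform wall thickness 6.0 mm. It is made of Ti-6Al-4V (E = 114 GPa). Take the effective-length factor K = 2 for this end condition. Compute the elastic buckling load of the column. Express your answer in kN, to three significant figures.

Inner dimensions: h_i = 127 − 2×6.0 = 115.0 mm, b_i = 67.6 − 2×6.0 = 55.60 mm
Weak-axis I_min = (h_o·b_o³ − h_i·b_i³)/12 with b_o = 67.6, b_i = 55.60 mm (shorter outer/inner sides).
I_min = (127×67.6³ − 115.0×55.60³)/12 = 1.622×10^6 mm⁴
I = 1.622×10^6 mm⁴ = 1.622×10^-6 m⁴
Effective length L_e = K·L = 2 × 4.61 = 9.220 m
P_cr = π²EI / L_e² = π² × 114×10⁹ × 1.622×10^-6 / 9.220² = 2.147×10^4 N

P_cr ≈ 21.5 kN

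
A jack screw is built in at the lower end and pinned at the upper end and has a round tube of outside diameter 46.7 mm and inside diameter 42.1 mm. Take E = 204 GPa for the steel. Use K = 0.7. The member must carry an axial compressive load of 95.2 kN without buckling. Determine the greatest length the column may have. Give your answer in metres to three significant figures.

L_max ≈ 1.85 m

d_o = 46.7 mm, d_i = 42.1 mm
I = π(d_o⁴ − d_i⁴)/64 = π(46.7⁴ − 42.10⁴)/64 = 7.927×10^4 mm⁴
I = 7.927×10^-8 m⁴
At the buckling limit P_cr = P = 9.520×10^4 N
From P_cr = π²EI/(K·L)²:  L = (1/K)·√(π²EI/P_cr) = (1/0.7)·√(π²×2.04×10^11×7.927×10^-8/9.520×10^4)
L = 1.85 m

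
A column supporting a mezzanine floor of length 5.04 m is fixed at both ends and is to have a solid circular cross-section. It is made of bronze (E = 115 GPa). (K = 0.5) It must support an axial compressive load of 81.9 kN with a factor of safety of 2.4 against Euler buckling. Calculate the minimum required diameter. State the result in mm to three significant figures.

d ≈ 68.8 mm

Required P_cr = n·P = 2.4 × 81.9 = 196.6 kN
L_e = K·L = 0.5 × 5.04 = 2.520 m
Required I = P_cr·L_e²/(π²E) = 1.966×10^5 × 2.520² / (π² × 1.15×10^11) = 1.100×10^-6 m⁴
I_req = 1.100×10^6 mm⁴
Solid circle: I = πd⁴/64  ⇒  d = (64I/π)^(1/4) = (64×1.100×10^6/π)^(1/4) = 68.8 mm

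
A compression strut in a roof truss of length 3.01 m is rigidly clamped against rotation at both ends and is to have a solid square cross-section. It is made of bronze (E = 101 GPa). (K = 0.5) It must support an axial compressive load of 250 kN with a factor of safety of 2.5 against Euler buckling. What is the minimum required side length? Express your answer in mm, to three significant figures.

a ≈ 64.3 mm

Required P_cr = n·P = 2.5 × 250 = 625.0 kN
L_e = K·L = 0.5 × 3.01 = 1.505 m
Required I = P_cr·L_e²/(π²E) = 6.250×10^5 × 1.505² / (π² × 1.01×10^11) = 1.420×10^-6 m⁴
I_req = 1.420×10^6 mm⁴
Solid square: I = a⁴/12  ⇒  a = (12I)^(1/4) = (12×1.420×10^6)^(1/4) = 64.3 mm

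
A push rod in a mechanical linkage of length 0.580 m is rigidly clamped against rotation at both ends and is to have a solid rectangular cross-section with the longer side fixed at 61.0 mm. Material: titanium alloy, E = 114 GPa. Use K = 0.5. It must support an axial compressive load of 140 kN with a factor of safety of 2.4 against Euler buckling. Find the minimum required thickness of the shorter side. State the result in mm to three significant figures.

Required P_cr = n·P = 2.4 × 140 = 336.0 kN
L_e = K·L = 0.5 × 0.580 = 0.2900 m
Required I = P_cr·L_e²/(π²E) = 3.360×10^5 × 0.2900² / (π² × 1.14×10^11) = 2.511×10^-8 m⁴
I_req = 2.511×10^4 mm⁴
Rectangle, weak axis: I_min = h·b³/12 with h = 61.0 mm fixed  ⇒  b = (12I/h)^(1/3) = 17.0 mm

b ≈ 17.0 mm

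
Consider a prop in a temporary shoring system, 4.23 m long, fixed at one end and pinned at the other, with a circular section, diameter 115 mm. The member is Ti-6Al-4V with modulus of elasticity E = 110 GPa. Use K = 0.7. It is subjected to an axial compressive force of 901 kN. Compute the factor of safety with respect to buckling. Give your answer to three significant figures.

I = πd⁴/64 = π×115⁴/64 = 8.585×10^6 mm⁴
I = 8.585×10^6 mm⁴ = 8.585×10^-6 m⁴
Effective length L_e = K·L = 0.7 × 4.23 = 2.961 m
P_cr = π²EI / L_e² = π² × 110×10⁹ × 8.585×10^-6 / 2.961² = 1.063×10^6 N
Factor of safety n = P_cr / P = 1063.1 / 901 = 1.18

n ≈ 1.18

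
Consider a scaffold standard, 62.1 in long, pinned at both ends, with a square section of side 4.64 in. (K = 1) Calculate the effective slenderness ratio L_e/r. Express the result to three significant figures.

For a square r = a/√12 = 4.64/√12 = 1.339 in
L_e = K·L = 1 × 62.1 = 62.10 in
λ = L_e / r_min = 62.100 / 1.339 = 46.4

λ ≈ 46.4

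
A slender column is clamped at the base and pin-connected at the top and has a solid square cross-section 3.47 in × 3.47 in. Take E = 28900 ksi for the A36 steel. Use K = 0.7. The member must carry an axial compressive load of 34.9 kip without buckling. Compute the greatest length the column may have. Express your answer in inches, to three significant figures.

L_max ≈ 449 in

I = a⁴/12 = 3.47⁴/12 = 12.08 in⁴
At the buckling limit P_cr = P = 3.490×10^4 lb
From P_cr = π²EI/(K·L)²:  L = (1/K)·√(π²EI/P_cr) = (1/0.7)·√(π²×2.89×10^7×12.08/3.490×10^4)
L = 449 in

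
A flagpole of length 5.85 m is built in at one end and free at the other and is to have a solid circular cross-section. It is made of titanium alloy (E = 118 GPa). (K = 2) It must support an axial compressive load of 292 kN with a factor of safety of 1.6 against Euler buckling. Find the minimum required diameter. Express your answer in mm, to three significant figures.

d ≈ 183 mm

Required P_cr = n·P = 1.6 × 292 = 467.2 kN
L_e = K·L = 2 × 5.85 = 11.70 m
Required I = P_cr·L_e²/(π²E) = 4.672×10^5 × 11.70² / (π² × 1.18×10^11) = 5.492×10^-5 m⁴
I_req = 5.492×10^7 mm⁴
Solid circle: I = πd⁴/64  ⇒  d = (64I/π)^(1/4) = (64×5.492×10^7/π)^(1/4) = 183 mm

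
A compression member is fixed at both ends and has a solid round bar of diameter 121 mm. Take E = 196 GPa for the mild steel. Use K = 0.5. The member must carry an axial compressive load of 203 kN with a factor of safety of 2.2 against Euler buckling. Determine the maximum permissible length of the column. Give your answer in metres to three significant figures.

L_max ≈ 13.5 m

I = πd⁴/64 = π×121⁴/64 = 1.052×10^7 mm⁴
I = 1.052×10^-5 m⁴
Required critical load P_cr = n·P = 2.2 × 203 = 446.6 kN = 4.466×10^5 N
From P_cr = π²EI/(K·L)²:  L = (1/K)·√(π²EI/P_cr) = (1/0.5)·√(π²×1.96×10^11×1.052×10^-5/4.466×10^5)
L = 13.5 m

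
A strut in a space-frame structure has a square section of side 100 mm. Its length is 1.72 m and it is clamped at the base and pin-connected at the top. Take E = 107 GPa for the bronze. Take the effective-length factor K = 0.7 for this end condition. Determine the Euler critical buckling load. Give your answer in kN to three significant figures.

P_cr ≈ 6070 kN

I = a⁴/12 = 100⁴/12 = 8.333×10^6 mm⁴
I = 8.333×10^6 mm⁴ = 8.333×10^-6 m⁴
Effective length L_e = K·L = 0.7 × 1.72 = 1.204 m
P_cr = π²EI / L_e² = π² × 107×10⁹ × 8.333×10^-6 / 1.204² = 6.071×10^6 N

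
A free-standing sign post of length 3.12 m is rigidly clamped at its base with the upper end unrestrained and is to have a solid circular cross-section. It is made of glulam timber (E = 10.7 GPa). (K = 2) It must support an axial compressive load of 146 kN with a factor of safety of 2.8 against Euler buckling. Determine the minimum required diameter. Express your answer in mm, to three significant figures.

d ≈ 235 mm

Required P_cr = n·P = 2.8 × 146 = 408.8 kN
L_e = K·L = 2 × 3.12 = 6.240 m
Required I = P_cr·L_e²/(π²E) = 4.088×10^5 × 6.240² / (π² × 1.07×10^10) = 1.507×10^-4 m⁴
I_req = 1.507×10^8 mm⁴
Solid circle: I = πd⁴/64  ⇒  d = (64I/π)^(1/4) = (64×1.507×10^8/π)^(1/4) = 235 mm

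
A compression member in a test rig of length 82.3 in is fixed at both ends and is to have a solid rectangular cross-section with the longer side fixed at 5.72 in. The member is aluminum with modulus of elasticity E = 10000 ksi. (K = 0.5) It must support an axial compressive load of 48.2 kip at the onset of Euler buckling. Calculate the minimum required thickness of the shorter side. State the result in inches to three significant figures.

L_e = K·L = 0.5 × 82.3 = 41.15 in
Required I = P_cr·L_e²/(π²E) = 4.820×10^4 × 41.15² / (π² × 1.00×10^7) = 0.8270 in⁴
Rectangle, weak axis: I_min = h·b³/12 with h = 5.72 in fixed  ⇒  b = (12I/h)^(1/3) = 1.20 in

b ≈ 1.20 in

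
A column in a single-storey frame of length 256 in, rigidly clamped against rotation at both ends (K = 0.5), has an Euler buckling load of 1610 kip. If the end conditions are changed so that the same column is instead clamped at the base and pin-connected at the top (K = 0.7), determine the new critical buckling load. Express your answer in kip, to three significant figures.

P_cr ≈ 821 kip

P_cr ∝ 1/K², so P_cr,new = P_cr,old × (K_old/K_new)² = 1610 × (0.5/0.7)²
= 1610 × 0.5102 = 821 kip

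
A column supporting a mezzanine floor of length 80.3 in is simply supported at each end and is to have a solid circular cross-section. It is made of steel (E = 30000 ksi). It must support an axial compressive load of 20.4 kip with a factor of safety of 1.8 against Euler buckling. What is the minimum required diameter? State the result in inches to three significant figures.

d ≈ 2.01 in

Required P_cr = n·P = 1.8 × 20.4 = 36.72 kip
L_e = K·L = 1 × 80.3 = 80.30 in
Required I = P_cr·L_e²/(π²E) = 3.672×10^4 × 80.30² / (π² × 3.00×10^7) = 0.7997 in⁴
Solid circle: I = πd⁴/64  ⇒  d = (64I/π)^(1/4) = (64×0.7997/π)^(1/4) = 2.01 in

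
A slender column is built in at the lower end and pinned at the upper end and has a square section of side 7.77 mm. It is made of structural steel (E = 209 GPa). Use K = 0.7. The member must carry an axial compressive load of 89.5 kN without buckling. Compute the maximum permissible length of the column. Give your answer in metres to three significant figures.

L_max ≈ 0.120 m

I = a⁴/12 = 7.77⁴/12 = 303.7 mm⁴
I = 3.037×10^-10 m⁴
At the buckling limit P_cr = P = 8.950×10^4 N
From P_cr = π²EI/(K·L)²:  L = (1/K)·√(π²EI/P_cr) = (1/0.7)·√(π²×2.09×10^11×3.037×10^-10/8.950×10^4)
L = 0.120 m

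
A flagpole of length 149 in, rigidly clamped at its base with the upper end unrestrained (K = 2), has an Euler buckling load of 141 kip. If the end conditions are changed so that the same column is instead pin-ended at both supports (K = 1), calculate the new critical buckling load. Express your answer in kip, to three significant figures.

P_cr ≈ 564 kip

P_cr ∝ 1/K², so P_cr,new = P_cr,old × (K_old/K_new)² = 141 × (2/1)²
= 141 × 4.000 = 564 kip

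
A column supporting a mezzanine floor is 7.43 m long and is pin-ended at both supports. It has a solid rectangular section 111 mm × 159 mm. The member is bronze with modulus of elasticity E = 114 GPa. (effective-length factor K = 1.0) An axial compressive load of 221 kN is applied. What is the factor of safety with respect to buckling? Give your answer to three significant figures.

Buckling occurs about the weak axis: I_min = h·b³/12 with b = 111 mm (the shorter side).
I_min = 159×111³/12 = 1.812×10^7 mm⁴
I = 1.812×10^7 mm⁴ = 1.812×10^-5 m⁴
Effective length L_e = K·L = 1 × 7.43 = 7.430 m
P_cr = π²EI / L_e² = π² × 114×10⁹ × 1.812×10^-5 / 7.430² = 3.693×10^5 N
Factor of safety n = P_cr / P = 369.33 / 221 = 1.67

n ≈ 1.67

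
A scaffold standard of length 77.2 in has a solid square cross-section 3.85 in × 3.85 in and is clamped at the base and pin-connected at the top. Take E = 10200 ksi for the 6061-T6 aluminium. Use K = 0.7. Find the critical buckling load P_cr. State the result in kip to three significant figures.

P_cr ≈ 631 kip

I = a⁴/12 = 3.85⁴/12 = 18.31 in⁴
Effective length L_e = K·L = 0.7 × 77.2 = 54.04 in
P_cr = π²EI / L_e² = π² × 10200×10³ × 18.31 / 54.04² = 6.311×10^5 lb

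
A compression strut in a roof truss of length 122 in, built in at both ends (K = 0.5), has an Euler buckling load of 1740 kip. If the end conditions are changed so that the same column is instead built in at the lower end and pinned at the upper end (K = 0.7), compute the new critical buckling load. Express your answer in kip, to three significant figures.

P_cr ∝ 1/K², so P_cr,new = P_cr,old × (K_old/K_new)² = 1740 × (0.5/0.7)²
= 1740 × 0.5102 = 888 kip

P_cr ≈ 888 kip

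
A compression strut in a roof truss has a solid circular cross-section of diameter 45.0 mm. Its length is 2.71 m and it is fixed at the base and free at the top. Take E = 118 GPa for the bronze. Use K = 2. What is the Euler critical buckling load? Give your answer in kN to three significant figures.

P_cr ≈ 7.98 kN

I = πd⁴/64 = π×45.0⁴/64 = 2.013×10^5 mm⁴
I = 2.013×10^5 mm⁴ = 2.013×10^-7 m⁴
Effective length L_e = K·L = 2 × 2.71 = 5.420 m
P_cr = π²EI / L_e² = π² × 118×10⁹ × 2.013×10^-7 / 5.420² = 7.980×10^3 N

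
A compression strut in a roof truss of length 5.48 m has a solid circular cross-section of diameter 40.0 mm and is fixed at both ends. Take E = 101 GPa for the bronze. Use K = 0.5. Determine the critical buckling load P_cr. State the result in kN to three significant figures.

I = πd⁴/64 = π×40.0⁴/64 = 1.257×10^5 mm⁴
I = 1.257×10^5 mm⁴ = 1.257×10^-7 m⁴
Effective length L_e = K·L = 0.5 × 5.48 = 2.740 m
P_cr = π²EI / L_e² = π² × 101×10⁹ × 1.257×10^-7 / 2.740² = 1.669×10^4 N

P_cr ≈ 16.7 kN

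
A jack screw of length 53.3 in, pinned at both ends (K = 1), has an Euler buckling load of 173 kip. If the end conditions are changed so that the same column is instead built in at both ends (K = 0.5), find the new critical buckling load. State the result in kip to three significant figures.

P_cr ≈ 692 kip

P_cr ∝ 1/K², so P_cr,new = P_cr,old × (K_old/K_new)² = 173 × (1/0.5)²
= 173 × 4.000 = 692 kip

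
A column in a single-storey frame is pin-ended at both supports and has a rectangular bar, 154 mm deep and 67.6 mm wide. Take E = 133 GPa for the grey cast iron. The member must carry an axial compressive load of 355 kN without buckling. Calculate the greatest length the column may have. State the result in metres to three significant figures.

Buckling occurs about the weak axis: I_min = h·b³/12 with b = 67.6 mm (the shorter side).
I_min = 154×67.6³/12 = 3.964×10^6 mm⁴
I = 3.964×10^-6 m⁴
At the buckling limit P_cr = P = 3.550×10^5 N
From P_cr = π²EI/(K·L)²:  L = (1/K)·√(π²EI/P_cr) = (1/1)·√(π²×1.33×10^11×3.964×10^-6/3.550×10^5)
L = 3.83 m

L_max ≈ 3.83 m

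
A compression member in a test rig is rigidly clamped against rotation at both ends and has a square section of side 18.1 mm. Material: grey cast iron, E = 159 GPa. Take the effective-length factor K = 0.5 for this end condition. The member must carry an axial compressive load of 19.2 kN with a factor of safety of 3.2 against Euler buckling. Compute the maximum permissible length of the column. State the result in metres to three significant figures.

L_max ≈ 0.956 m

I = a⁴/12 = 18.1⁴/12 = 8.944×10^3 mm⁴
I = 8.944×10^-9 m⁴
Required critical load P_cr = n·P = 3.2 × 19.2 = 61.44 kN = 6.144×10^4 N
From P_cr = π²EI/(K·L)²:  L = (1/K)·√(π²EI/P_cr) = (1/0.5)·√(π²×1.59×10^11×8.944×10^-9/6.144×10^4)
L = 0.956 m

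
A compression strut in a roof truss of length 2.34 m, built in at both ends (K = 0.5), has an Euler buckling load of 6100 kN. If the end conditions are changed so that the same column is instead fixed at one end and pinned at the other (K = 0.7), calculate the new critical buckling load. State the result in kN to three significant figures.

P_cr ∝ 1/K², so P_cr,new = P_cr,old × (K_old/K_new)² = 6100 × (0.5/0.7)²
= 6100 × 0.5102 = 3110 kN

P_cr ≈ 3110 kN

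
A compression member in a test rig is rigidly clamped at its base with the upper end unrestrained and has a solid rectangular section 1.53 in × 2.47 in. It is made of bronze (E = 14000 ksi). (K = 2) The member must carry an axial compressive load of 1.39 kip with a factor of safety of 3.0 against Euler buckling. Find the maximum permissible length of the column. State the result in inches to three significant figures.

Buckling occurs about the weak axis: I_min = h·b³/12 with b = 1.53 in (the shorter side).
I_min = 2.47×1.53³/12 = 0.7372 in⁴
Required critical load P_cr = n·P = 3.0 × 1.39 = 4.170 kip = 4.170×10^3 lb
From P_cr = π²EI/(K·L)²:  L = (1/K)·√(π²EI/P_cr) = (1/2)·√(π²×1.40×10^7×0.7372/4.170×10^3)
L = 78.1 in

L_max ≈ 78.1 in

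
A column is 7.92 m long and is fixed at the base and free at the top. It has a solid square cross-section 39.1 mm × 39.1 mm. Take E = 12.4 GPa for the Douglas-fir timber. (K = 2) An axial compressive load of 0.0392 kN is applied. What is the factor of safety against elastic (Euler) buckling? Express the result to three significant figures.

I = a⁴/12 = 39.1⁴/12 = 1.948×10^5 mm⁴
I = 1.948×10^5 mm⁴ = 1.948×10^-7 m⁴
Effective length L_e = K·L = 2 × 7.92 = 15.84 m
P_cr = π²EI / L_e² = π² × 12.4×10⁹ × 1.948×10^-7 / 15.84² = 95.00 N
Factor of safety n = P_cr / P = 0.095003 / 0.0392 = 2.42

n ≈ 2.42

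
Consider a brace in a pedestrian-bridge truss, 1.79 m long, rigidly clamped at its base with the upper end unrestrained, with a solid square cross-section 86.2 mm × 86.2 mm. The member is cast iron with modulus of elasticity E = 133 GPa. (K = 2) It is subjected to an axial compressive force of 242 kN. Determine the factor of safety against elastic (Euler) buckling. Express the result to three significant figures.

n ≈ 1.95

I = a⁴/12 = 86.2⁴/12 = 4.601×10^6 mm⁴
I = 4.601×10^6 mm⁴ = 4.601×10^-6 m⁴
Effective length L_e = K·L = 2 × 1.79 = 3.580 m
P_cr = π²EI / L_e² = π² × 133×10⁹ × 4.601×10^-6 / 3.580² = 4.712×10^5 N
Factor of safety n = P_cr / P = 471.23 / 242 = 1.95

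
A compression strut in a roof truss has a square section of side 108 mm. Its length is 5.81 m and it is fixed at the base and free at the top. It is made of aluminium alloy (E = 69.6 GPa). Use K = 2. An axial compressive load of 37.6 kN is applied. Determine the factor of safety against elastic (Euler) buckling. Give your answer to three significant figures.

I = a⁴/12 = 108⁴/12 = 1.134×10^7 mm⁴
I = 1.134×10^7 mm⁴ = 1.134×10^-5 m⁴
Effective length L_e = K·L = 2 × 5.81 = 11.62 m
P_cr = π²EI / L_e² = π² × 69.6×10⁹ × 1.134×10^-5 / 11.62² = 5.768×10^4 N
Factor of safety n = P_cr / P = 57.678 / 37.6 = 1.53

n ≈ 1.53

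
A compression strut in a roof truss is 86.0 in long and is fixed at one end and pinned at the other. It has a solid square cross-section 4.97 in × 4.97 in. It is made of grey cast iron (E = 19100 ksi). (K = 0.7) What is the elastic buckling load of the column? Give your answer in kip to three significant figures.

I = a⁴/12 = 4.97⁴/12 = 50.84 in⁴
Effective length L_e = K·L = 0.7 × 86.0 = 60.20 in
P_cr = π²EI / L_e² = π² × 19100×10³ × 50.84 / 60.20² = 2.645×10^6 lb

P_cr ≈ 2640 kip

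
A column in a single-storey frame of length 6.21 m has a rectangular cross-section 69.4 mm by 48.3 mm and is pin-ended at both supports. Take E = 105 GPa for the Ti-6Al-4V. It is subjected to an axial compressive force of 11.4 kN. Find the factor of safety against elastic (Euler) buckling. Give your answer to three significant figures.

Buckling occurs about the weak axis: I_min = h·b³/12 with b = 48.3 mm (the shorter side).
I_min = 69.4×48.3³/12 = 6.517×10^5 mm⁴
I = 6.517×10^5 mm⁴ = 6.517×10^-7 m⁴
Effective length L_e = K·L = 1 × 6.21 = 6.210 m
P_cr = π²EI / L_e² = π² × 105×10⁹ × 6.517×10^-7 / 6.210² = 1.751×10^4 N
Factor of safety n = P_cr / P = 17.512 / 11.4 = 1.54

n ≈ 1.54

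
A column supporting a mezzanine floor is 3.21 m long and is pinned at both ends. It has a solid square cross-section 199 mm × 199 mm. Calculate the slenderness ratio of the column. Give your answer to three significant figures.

For a square r = a/√12 = 199/√12 = 57.45 mm
L_e = K·L = 1 × 3.21 m = 3.210 m = 3210.0 mm
λ = L_e / r_min = 3210.0 / 57.45 = 55.9

λ ≈ 55.9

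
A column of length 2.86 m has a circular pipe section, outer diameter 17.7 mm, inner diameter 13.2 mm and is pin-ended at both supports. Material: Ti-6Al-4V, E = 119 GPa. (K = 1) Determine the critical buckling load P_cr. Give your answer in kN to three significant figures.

d_o = 17.7 mm, d_i = 13.2 mm
I = π(d_o⁴ − d_i⁴)/64 = π(17.7⁴ − 13.20⁴)/64 = 3.328×10^3 mm⁴
I = 3.328×10^3 mm⁴ = 3.328×10^-9 m⁴
Effective length L_e = K·L = 1 × 2.86 = 2.860 m
P_cr = π²EI / L_e² = π² × 119×10⁹ × 3.328×10^-9 / 2.860² = 477.8 N

P_cr ≈ 0.478 kN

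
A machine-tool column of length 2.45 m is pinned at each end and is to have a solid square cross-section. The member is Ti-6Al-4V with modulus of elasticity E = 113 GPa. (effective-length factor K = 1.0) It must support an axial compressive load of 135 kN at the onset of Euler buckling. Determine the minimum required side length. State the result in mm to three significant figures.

a ≈ 54.3 mm

L_e = K·L = 1 × 2.45 = 2.450 m
Required I = P_cr·L_e²/(π²E) = 1.350×10^5 × 2.450² / (π² × 1.13×10^11) = 7.266×10^-7 m⁴
I_req = 7.266×10^5 mm⁴
Solid square: I = a⁴/12  ⇒  a = (12I)^(1/4) = (12×7.266×10^5)^(1/4) = 54.3 mm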